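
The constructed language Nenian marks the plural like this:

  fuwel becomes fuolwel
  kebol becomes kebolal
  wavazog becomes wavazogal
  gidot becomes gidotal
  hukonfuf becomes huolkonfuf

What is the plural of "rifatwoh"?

rifatwohal

kebol and fuwel both end in -l yet inflect differently (kebolal, fuolwel), so the final letter is not what conditions the rule; the last vowel is.
"rifatwoh" has last vowel 'o'. The stems whose last vowel is 'o' (gidot → gidotal, kebol → kebolal, wavazog → wavazogal) add -al.
So rifatwoh → rifatwohal.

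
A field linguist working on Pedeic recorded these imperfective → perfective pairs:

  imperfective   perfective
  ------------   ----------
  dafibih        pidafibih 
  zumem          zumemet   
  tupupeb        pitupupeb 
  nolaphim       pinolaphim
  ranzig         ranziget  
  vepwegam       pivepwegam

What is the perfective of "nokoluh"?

pinokoluh

vepwegam and zumem both end in -m yet inflect differently (pivepwegam, zumemet), so the final letter is not what conditions the rule; the number of vowels is.
"nokoluh" has 3 vowels. The stems with 3 vowels (tupupeb → pitupupeb, vepwegam → pivepwegam, nolaphim → pinolaphim) add the prefix pi-.
The other pattern: stems with 2 vowels add -et.
So nokoluh → pinokoluh.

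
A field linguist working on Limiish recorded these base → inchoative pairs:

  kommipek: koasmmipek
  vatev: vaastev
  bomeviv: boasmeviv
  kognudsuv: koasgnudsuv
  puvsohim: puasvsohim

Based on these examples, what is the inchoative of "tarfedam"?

taasrfedam

Every pair shown (kommipek → koasmmipek, vatev → vaastev, bomeviv → boasmeviv, …) follows the same rule: insert -as- after the first vowel.
So tarfedam → taasrfedam.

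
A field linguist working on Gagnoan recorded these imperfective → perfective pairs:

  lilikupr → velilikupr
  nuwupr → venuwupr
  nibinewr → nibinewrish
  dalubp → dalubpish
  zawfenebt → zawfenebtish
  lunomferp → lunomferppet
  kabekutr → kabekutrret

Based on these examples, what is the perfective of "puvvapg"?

lilikupr and nibinewr both end in -r yet inflect differently (velilikupr, nibinewrish), so the final letter is not what conditions the rule; the second-to-last letter is.
"puvvapg" has second-to-last letter 'p'. The stems whose second-to-last letter is 'p' (lilikupr → velilikupr, nuwupr → venuwupr) add the prefix ve-.
So puvvapg → vepuvvapg.

vepuvvapg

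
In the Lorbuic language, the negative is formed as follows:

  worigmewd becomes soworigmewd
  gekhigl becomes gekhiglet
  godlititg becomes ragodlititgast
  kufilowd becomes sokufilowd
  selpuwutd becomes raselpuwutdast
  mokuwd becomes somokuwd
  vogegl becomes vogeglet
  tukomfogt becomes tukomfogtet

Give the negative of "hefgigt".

hefgigtet

selpuwutd and mokuwd both end in -d yet inflect differently (raselpuwutdast, somokuwd), so the final letter is not what conditions the rule; the second-to-last letter is.
"hefgigt" has second-to-last letter 'g'. The stems whose second-to-last letter is 'g' (gekhigl → gekhiglet, vogegl → vogeglet, tukomfogt → tukomfogtet) add -et.
So hefgigt → hefgigtet.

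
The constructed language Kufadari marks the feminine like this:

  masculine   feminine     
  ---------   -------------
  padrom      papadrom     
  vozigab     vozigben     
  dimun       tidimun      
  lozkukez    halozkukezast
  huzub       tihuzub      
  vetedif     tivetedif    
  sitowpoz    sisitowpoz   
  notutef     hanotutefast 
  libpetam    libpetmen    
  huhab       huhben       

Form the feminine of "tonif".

titonif

sitowpoz and lozkukez both end in -z yet inflect differently (sisitowpoz, halozkukezast), so the final letter is not what conditions the rule; the last vowel is.
"tonif" has last vowel 'i'. The one such stem in the data (vetedif → tivetedif) adds the prefix ti-, so the same rule applies.
So tonif → titonif.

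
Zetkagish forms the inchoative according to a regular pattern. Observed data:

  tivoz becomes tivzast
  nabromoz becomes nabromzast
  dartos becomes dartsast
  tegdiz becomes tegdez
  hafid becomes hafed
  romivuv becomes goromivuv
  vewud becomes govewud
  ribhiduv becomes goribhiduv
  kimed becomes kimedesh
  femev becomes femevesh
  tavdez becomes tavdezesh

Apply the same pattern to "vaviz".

vavez

tivoz and tegdiz both end in -z yet inflect differently (tivzast, tegdez), so the final letter is not what conditions the rule; the last vowel is.
"vaviz" has last vowel 'i'. The stems whose last vowel is 'i' (tegdiz → tegdez, hafid → hafed) change the last vowel to 'e'.
The other patterns: stems whose last vowel is 'o' delete the last vowel and add -ast; stems whose last vowel is 'u' add the prefix go-; stems whose last vowel is 'e' add -esh.
So vaviz → vavez.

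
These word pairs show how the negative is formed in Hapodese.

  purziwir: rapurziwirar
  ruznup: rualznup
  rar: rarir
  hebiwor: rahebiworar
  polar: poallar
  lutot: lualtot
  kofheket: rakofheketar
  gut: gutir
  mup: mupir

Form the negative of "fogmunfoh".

rafogmunfohar

gut and lutot both end in -t yet inflect differently (gutir, lualtot), so the final letter is not what conditions the rule; the number of vowels is.
"fogmunfoh" has 3 vowels. The stems with 3 vowels (purziwir → rapurziwirar, kofheket → rakofheketar, hebiwor → rahebiworar) add ra- … -ar around the stem.
The other patterns: stems with 1 vowel add -ir; stems with 2 vowels insert -al- after the first vowel.
So fogmunfoh → rafogmunfohar.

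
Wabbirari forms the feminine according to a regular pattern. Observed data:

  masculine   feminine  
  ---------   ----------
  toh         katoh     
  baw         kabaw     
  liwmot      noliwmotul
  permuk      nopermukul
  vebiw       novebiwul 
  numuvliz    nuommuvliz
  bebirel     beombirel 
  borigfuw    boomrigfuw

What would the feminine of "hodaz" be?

baw and vebiw both end in -w yet inflect differently (kabaw, novebiwul), so the final letter is not what conditions the rule; the number of vowels is.
"hodaz" has 2 vowels. The stems with 2 vowels (liwmot → noliwmotul, permuk → nopermukul, vebiw → novebiwul) add no- … -ul around the stem.
So hodaz → nohodazul.

nohodazul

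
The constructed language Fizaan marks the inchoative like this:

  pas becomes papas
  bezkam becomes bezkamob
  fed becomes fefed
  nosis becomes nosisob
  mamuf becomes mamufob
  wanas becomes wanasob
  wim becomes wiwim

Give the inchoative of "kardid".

kardidob

nosis and pas both end in -s yet inflect differently (nosisob, papas), so the final letter is not what conditions the rule; the number of vowels is.
"kardid" has 2 vowels. The stems with 2 vowels (nosis → nosisob, bezkam → bezkamob, wanas → wanasob) add -ob.
So kardid → kardidob.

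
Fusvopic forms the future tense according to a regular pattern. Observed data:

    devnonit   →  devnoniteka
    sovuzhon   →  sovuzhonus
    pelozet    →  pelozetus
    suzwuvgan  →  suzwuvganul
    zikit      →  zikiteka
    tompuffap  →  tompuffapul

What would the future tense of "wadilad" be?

zikit and pelozet both end in -t yet inflect differently (zikiteka, pelozetus), so the final letter is not what conditions the rule; the last vowel is.
"wadilad" has last vowel 'a'. The stems whose last vowel is 'a' (tompuffap → tompuffapul, suzwuvgan → suzwuvganul) add -ul.
The other patterns: stems whose last vowel is 'i' add -eka; stems whose last vowel is 'e' or 'o' add -us.
So wadilad → wadiladul.

wadiladul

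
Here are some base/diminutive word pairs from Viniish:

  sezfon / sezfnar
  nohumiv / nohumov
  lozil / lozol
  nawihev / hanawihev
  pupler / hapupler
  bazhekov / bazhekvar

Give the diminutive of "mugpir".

nohumiv and bazhekov both end in -v yet inflect differently (nohumov, bazhekvar), so the final letter is not what conditions the rule; the last vowel is.
"mugpir" has last vowel 'i'. The stems whose last vowel is 'i' (nohumiv → nohumov, lozil → lozol) change the last vowel to 'o'.
So mugpir → mugpor.

mugpor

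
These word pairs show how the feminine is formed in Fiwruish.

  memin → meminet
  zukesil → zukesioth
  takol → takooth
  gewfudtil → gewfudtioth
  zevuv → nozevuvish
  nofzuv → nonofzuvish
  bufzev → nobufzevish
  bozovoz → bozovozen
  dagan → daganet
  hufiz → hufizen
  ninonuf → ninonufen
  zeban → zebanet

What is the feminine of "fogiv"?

memin and zukesil both have last vowel 'i' yet inflect differently (meminet, zukesioth), so the last vowel is not what conditions the rule; the final letter is.
"fogiv" ends in -v. The stems ending in -v (nofzuv → nonofzuvish, zevuv → nozevuvish, bufzev → nobufzevish) add no- … -ish around the stem.
So fogiv → nofogivish.

nofogivish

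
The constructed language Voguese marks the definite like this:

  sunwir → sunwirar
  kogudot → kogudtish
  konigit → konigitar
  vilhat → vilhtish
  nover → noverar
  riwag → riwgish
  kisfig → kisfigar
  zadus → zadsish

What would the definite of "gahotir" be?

konigit and vilhat both end in -t yet inflect differently (konigitar, vilhtish), so the final letter is not what conditions the rule; the last vowel is.
"gahotir" has last vowel 'i'. The stems whose last vowel is 'i' (kisfig → kisfigar, sunwir → sunwirar, konigit → konigitar) add -ar.
The other pattern: stems whose last vowel is 'a', 'o' or 'u' delete the last vowel and add -ish.
So gahotir → gahotirar.

gahotirar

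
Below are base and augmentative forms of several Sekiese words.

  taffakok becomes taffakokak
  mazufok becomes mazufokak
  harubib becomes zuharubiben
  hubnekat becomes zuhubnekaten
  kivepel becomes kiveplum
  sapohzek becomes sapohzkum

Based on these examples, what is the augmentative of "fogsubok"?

taffakok and sapohzek both end in -k yet inflect differently (taffakokak, sapohzkum), so the final letter is not what conditions the rule; the last vowel is.
"fogsubok" has last vowel 'o'. The stems whose last vowel is 'o' (taffakok → taffakokak, mazufok → mazufokak) add -ak.
The other patterns: stems whose last vowel is 'a' or 'i' add zu- … -en around the stem; stems whose last vowel is 'e' delete the last vowel and add -um.
So fogsubok → fogsubokak.

fogsubokak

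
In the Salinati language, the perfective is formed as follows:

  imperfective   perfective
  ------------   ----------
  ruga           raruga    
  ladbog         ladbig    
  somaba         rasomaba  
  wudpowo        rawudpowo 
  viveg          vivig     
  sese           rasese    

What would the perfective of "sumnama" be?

rasumnama

sese and viveg both have last vowel 'e' yet inflect differently (rasese, vivig), so the last vowel is not what conditions the rule; whether the stem ends in a vowel or a consonant is.
"sumnama" ends in a vowel. The stems ending in a vowel (somaba → rasomaba, wudpowo → rawudpowo, ruga → raruga) add the prefix ra-.
So sumnama → rasumnama.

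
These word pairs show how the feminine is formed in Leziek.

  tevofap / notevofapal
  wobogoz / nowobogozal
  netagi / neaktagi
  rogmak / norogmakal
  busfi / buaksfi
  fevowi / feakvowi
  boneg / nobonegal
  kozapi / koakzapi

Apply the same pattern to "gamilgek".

nogamilgekal

"gamilgek" ends in a consonant. The stems ending in a consonant (rogmak → norogmakal, tevofap → notevofapal, boneg → nobonegal) add no- … -al around the stem.
So gamilgek → nogamilgekal.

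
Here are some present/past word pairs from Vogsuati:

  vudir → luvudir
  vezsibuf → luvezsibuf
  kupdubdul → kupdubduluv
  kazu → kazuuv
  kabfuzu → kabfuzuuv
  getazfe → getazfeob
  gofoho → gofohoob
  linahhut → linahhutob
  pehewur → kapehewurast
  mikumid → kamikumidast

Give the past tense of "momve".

vudir and pehewur both end in -r yet inflect differently (luvudir, kapehewurast), so the final letter is not what conditions the rule; the first letter is.
"momve" begins with m-. The one such stem in the data (mikumid → kamikumidast) adds ka- … -ast around the stem, so the same rule applies.
So momve → kamomveast.

kamomveast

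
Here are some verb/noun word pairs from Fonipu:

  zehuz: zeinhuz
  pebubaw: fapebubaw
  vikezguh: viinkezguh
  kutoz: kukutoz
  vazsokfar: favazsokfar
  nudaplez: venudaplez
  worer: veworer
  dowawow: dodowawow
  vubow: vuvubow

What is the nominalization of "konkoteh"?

"konkoteh" has last vowel 'e'. The stems whose last vowel is 'e' (nudaplez → venudaplez, worer → veworer) add the prefix ve-.
The other patterns: stems whose last vowel is 'a' add the prefix fa-; stems whose last vowel is 'o' repeat the first consonant+vowel as a prefix; stems whose last vowel is 'u' insert -in- after the first vowel.
So konkoteh → vekonkoteh.

vekonkoteh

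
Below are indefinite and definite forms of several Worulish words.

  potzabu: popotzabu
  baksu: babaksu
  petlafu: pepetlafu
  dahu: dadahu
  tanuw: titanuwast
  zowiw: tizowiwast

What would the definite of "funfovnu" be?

fufunfovnu

potzabu and tanuw both have last vowel 'u' yet inflect differently (popotzabu, titanuwast), so the last vowel is not what conditions the rule; the final letter is.
"funfovnu" ends in -u. The stems ending in -u (potzabu → popotzabu, baksu → babaksu, petlafu → pepetlafu) repeat the first consonant+vowel as a prefix.
The other pattern: stems ending in -w add ti- … -ast around the stem.
So funfovnu → fufunfovnu.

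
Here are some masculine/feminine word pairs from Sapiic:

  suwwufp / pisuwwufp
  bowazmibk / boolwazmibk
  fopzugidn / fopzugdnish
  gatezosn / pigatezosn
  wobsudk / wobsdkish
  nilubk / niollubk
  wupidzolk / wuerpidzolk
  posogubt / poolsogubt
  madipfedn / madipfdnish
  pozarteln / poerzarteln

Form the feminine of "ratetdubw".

raoltetdubw

gatezosn and fopzugidn both end in -n yet inflect differently (pigatezosn, fopzugdnish), so the final letter is not what conditions the rule; the second-to-last letter is.
"ratetdubw" has second-to-last letter 'b'. The stems whose second-to-last letter is 'b' (bowazmibk → boolwazmibk, posogubt → poolsogubt, nilubk → niollubk) insert -ol- after the first vowel.
The other patterns: stems whose second-to-last letter is 'f' or 's' add the prefix pi-; stems whose second-to-last letter is 'd' delete the last vowel and add -ish; stems whose second-to-last letter is 'l' insert -er- after the first vowel.
So ratetdubw → raoltetdubw.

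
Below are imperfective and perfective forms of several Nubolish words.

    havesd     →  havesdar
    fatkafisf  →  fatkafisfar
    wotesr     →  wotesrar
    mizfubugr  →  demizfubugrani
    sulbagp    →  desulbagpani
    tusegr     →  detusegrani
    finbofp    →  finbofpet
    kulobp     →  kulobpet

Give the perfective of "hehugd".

dehehugdani

"hehugd" has second-to-last letter 'g'. The stems whose second-to-last letter is 'g' (mizfubugr → demizfubugrani, sulbagp → desulbagpani, tusegr → detusegrani) add de- … -ani around the stem.
The other patterns: stems whose second-to-last letter is 's' add -ar; stems whose second-to-last letter is 'b' or 'f' add -et.
So hehugd → dehehugdani.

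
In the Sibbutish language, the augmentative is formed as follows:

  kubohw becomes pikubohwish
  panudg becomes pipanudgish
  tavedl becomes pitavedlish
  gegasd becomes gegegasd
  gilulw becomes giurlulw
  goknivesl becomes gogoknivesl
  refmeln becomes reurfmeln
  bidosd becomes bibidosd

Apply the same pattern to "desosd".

goknivesl and tavedl both end in -l yet inflect differently (gogoknivesl, pitavedlish), so the final letter is not what conditions the rule; the second-to-last letter is.
"desosd" has second-to-last letter 's'. The stems whose second-to-last letter is 's' (goknivesl → gogoknivesl, bidosd → bibidosd, gegasd → gegegasd) repeat the first consonant+vowel as a prefix.
The other patterns: stems whose second-to-last letter is 'l' insert -ur- after the first vowel; stems whose second-to-last letter is 'd' or 'h' add pi- … -ish around the stem.
So desosd → dedesosd.

dedesosd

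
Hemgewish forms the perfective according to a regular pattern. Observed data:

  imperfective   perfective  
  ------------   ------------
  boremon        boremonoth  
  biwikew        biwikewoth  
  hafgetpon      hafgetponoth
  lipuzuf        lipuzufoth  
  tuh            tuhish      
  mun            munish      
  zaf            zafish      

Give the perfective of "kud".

kudish

boremon and mun both end in -n yet inflect differently (boremonoth, munish), so the final letter is not what conditions the rule; the number of vowels is.
"kud" has 1 vowel. The stems with 1 vowel (tuh → tuhish, mun → munish, zaf → zafish) add -ish.
The other pattern: stems with 3 vowels add -oth.
So kud → kudish.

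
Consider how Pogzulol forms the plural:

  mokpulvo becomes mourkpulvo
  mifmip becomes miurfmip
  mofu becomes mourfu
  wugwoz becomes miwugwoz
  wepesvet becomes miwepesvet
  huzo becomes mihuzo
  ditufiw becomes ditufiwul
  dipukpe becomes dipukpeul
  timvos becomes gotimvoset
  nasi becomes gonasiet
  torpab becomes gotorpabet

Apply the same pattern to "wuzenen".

"wuzenen" begins with w-. The stems beginning with w- (wugwoz → miwugwoz, wepesvet → miwepesvet) add the prefix mi-.
The other patterns: stems beginning with m- insert -ur- after the first vowel; stems beginning with d- add -ul; stems beginning with n- or t- add go- … -et around the stem.
So wuzenen → miwuzenen.

miwuzenen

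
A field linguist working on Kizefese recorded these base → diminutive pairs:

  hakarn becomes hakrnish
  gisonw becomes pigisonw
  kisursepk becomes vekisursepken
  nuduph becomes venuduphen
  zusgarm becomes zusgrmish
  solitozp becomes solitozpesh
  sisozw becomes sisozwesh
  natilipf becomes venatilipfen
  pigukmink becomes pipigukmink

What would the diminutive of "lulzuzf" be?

lulzuzfesh

kisursepk and pigukmink both end in -k yet inflect differently (vekisursepken, pipigukmink), so the final letter is not what conditions the rule; the second-to-last letter is.
"lulzuzf" has second-to-last letter 'z'. The stems whose second-to-last letter is 'z' (sisozw → sisozwesh, solitozp → solitozpesh) add -esh.
So lulzuzf → lulzuzfesh.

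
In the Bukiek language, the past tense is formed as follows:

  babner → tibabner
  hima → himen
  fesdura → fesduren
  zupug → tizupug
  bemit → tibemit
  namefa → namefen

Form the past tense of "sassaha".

hima and bemit both have 2 vowels yet inflect differently (himen, tibemit), so the number of vowels is not what conditions the rule; the final letter is.
"sassaha" ends in -a. The stems ending in -a (hima → himen, fesdura → fesduren, namefa → namefen) drop the final letter and add -en.
So sassaha → sassahen.

sassahen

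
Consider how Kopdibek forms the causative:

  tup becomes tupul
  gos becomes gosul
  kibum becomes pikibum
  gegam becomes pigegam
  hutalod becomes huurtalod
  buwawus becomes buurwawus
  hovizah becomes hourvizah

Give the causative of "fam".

famul

gos and buwawus both end in -s yet inflect differently (gosul, buurwawus), so the final letter is not what conditions the rule; the number of vowels is.
"fam" has 1 vowel. The stems with 1 vowel (tup → tupul, gos → gosul) add -ul.
So fam → famul.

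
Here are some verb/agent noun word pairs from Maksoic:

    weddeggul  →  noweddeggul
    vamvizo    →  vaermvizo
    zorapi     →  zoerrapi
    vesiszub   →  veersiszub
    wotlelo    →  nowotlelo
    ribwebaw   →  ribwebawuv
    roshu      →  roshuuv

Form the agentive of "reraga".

reragauv

wotlelo and vamvizo both end in -o yet inflect differently (nowotlelo, vaermvizo), so the final letter is not what conditions the rule; the first letter is.
"reraga" begins with r-. The stems beginning with r- (roshu → roshuuv, ribwebaw → ribwebawuv) add -uv.
The other patterns: stems beginning with w- add the prefix no-; stems beginning with v- or z- insert -er- after the first vowel.
So reraga → reragauv.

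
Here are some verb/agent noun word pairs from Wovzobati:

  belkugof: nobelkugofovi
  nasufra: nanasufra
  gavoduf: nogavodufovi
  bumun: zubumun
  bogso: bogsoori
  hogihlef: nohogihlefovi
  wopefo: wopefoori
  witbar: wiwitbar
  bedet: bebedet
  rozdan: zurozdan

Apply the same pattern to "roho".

bumun and gavoduf both have last vowel 'u' yet inflect differently (zubumun, nogavodufovi), so the last vowel is not what conditions the rule; the final letter is.
"roho" ends in -o. The stems ending in -o (bogso → bogsoori, wopefo → wopefoori) add -ori.
The other patterns: stems ending in -n add the prefix zu-; stems ending in -f add no- … -ovi around the stem; stems ending in -a, -r or -t repeat the first consonant+vowel as a prefix.
So roho → rohoori.

rohoori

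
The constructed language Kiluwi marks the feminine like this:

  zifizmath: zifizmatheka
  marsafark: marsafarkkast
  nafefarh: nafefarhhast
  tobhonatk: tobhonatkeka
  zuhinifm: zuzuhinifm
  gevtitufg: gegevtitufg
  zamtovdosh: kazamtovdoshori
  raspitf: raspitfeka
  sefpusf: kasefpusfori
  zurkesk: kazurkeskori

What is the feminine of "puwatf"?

"puwatf" has second-to-last letter 't'. The stems whose second-to-last letter is 't' (raspitf → raspitfeka, tobhonatk → tobhonatkeka, zifizmath → zifizmatheka) add -eka.
The other patterns: stems whose second-to-last letter is 'r' double the final consonant and add -ast; stems whose second-to-last letter is 's' add ka- … -ori around the stem; stems whose second-to-last letter is 'f' repeat the first consonant+vowel as a prefix.
So puwatf → puwatfeka.

puwatfeka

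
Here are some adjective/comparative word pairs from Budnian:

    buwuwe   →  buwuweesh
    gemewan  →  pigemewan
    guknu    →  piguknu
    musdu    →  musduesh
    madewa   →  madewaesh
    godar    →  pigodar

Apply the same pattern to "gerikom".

pigerikom

"gerikom" begins with g-. The stems beginning with g- (godar → pigodar, guknu → piguknu, gemewan → pigemewan) add the prefix pi-.
The other pattern: stems beginning with b- or m- add -esh.
So gerikom → pigerikom.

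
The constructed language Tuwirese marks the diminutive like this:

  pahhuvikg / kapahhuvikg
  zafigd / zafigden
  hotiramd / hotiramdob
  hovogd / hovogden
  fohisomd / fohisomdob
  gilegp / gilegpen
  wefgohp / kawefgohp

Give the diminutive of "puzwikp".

kapuzwikp

hotiramd and hovogd both end in -d yet inflect differently (hotiramdob, hovogden), so the final letter is not what conditions the rule; the second-to-last letter is.
"puzwikp" has second-to-last letter 'k'. The one such stem in the data (pahhuvikg → kapahhuvikg) adds the prefix ka-, so the same rule applies.
So puzwikp → kapuzwikp.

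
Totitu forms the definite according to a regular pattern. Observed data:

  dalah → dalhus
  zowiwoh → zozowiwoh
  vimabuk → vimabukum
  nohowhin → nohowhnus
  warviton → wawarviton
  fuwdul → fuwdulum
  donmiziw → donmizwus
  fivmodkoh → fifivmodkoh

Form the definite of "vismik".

vismkus

zowiwoh and dalah both end in -h yet inflect differently (zozowiwoh, dalhus), so the final letter is not what conditions the rule; the last vowel is.
"vismik" has last vowel 'i'. The stems whose last vowel is 'i' (donmiziw → donmizwus, nohowhin → nohowhnus) delete the last vowel and add -us.
So vismik → vismkus.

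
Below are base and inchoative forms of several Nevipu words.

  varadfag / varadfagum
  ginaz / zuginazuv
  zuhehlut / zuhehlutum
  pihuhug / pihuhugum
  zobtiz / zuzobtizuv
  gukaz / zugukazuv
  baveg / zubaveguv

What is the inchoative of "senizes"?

senizesum

varadfag and baveg both end in -g yet inflect differently (varadfagum, zubaveguv), so the final letter is not what conditions the rule; the number of vowels is.
"senizes" has 3 vowels. The stems with 3 vowels (varadfag → varadfagum, zuhehlut → zuhehlutum, pihuhug → pihuhugum) add -um.
The other pattern: stems with 2 vowels add zu- … -uv around the stem.
So senizes → senizesum.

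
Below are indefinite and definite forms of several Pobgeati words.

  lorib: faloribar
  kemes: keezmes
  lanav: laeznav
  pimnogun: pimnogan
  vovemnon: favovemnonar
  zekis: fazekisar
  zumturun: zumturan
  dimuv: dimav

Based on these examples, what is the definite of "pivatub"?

lanav and dimuv both end in -v yet inflect differently (laeznav, dimav), so the final letter is not what conditions the rule; the last vowel is.
"pivatub" has last vowel 'u'. The stems whose last vowel is 'u' (zumturun → zumturan, pimnogun → pimnogan, dimuv → dimav) change the last vowel to 'a'.
So pivatub → pivatab.

pivatab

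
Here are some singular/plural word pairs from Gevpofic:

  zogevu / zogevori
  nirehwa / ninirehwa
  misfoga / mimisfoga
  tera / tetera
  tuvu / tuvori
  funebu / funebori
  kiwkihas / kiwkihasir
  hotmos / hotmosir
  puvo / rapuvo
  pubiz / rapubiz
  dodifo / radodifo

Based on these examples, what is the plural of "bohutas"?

kiwkihas and misfoga both have last vowel 'a' yet inflect differently (kiwkihasir, mimisfoga), so the last vowel is not what conditions the rule; the final letter is.
"bohutas" ends in -s. The stems ending in -s (kiwkihas → kiwkihasir, hotmos → hotmosir) add -ir.
The other patterns: stems ending in -u drop the final letter and add -ori; stems ending in -a repeat the first consonant+vowel as a prefix; stems ending in -o or -z add the prefix ra-.
So bohutas → bohutasir.

bohutasir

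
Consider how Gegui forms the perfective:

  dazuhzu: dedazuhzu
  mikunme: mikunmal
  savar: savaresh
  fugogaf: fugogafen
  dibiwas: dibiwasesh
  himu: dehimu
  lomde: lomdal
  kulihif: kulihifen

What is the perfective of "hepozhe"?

hepozhal

fugogaf and dibiwas both have last vowel 'a' yet inflect differently (fugogafen, dibiwasesh), so the last vowel is not what conditions the rule; the final letter is.
"hepozhe" ends in -e. The stems ending in -e (mikunme → mikunmal, lomde → lomdal) drop the final letter and add -al.
So hepozhe → hepozhal.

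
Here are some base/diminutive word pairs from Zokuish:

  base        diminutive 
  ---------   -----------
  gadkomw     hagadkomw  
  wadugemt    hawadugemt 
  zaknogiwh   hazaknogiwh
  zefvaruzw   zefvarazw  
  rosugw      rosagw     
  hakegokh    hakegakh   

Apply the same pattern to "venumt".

"venumt" has second-to-last letter 'm'. The stems whose second-to-last letter is 'm' (gadkomw → hagadkomw, wadugemt → hawadugemt) add the prefix ha-.
So venumt → havenumt.

havenumt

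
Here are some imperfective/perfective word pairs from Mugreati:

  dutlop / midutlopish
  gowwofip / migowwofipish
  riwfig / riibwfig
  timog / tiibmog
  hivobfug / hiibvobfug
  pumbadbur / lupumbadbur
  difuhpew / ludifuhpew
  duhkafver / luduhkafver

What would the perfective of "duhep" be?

gowwofip and riwfig both have last vowel 'i' yet inflect differently (migowwofipish, riibwfig), so the last vowel is not what conditions the rule; the final letter is.
"duhep" ends in -p. The stems ending in -p (dutlop → midutlopish, gowwofip → migowwofipish) add mi- … -ish around the stem.
The other patterns: stems ending in -g insert -ib- after the first vowel; stems ending in -r or -w add the prefix lu-.
So duhep → miduhepish.

miduhepish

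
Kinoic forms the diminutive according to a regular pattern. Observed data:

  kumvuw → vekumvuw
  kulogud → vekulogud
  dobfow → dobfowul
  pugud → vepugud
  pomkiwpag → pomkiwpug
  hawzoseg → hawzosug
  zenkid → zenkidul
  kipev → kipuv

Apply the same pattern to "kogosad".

zenkid and kulogud both end in -d yet inflect differently (zenkidul, vekulogud), so the final letter is not what conditions the rule; the last vowel is.
"kogosad" has last vowel 'a'. The one such stem in the data (pomkiwpag → pomkiwpug) changes the last vowel to 'u' (as do hawzoseg, kipev), so the same rule applies.
So kogosad → kogosud.

kogosud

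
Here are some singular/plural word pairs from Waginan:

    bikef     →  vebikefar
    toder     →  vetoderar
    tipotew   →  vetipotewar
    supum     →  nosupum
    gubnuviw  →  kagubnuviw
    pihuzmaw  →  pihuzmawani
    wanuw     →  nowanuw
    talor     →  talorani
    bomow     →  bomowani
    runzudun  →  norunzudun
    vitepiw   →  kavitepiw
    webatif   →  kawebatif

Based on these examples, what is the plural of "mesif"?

"mesif" has last vowel 'i'. The stems whose last vowel is 'i' (webatif → kawebatif, gubnuviw → kagubnuviw, vitepiw → kavitepiw) add the prefix ka-.
The other patterns: stems whose last vowel is 'u' add the prefix no-; stems whose last vowel is 'e' add ve- … -ar around the stem; stems whose last vowel is 'a' or 'o' add -ani.
So mesif → kamesif.

kamesif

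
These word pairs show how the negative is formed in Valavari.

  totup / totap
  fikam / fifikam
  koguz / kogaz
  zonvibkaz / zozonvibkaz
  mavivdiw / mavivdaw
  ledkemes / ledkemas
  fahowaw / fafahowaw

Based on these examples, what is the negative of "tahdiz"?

zonvibkaz and koguz both end in -z yet inflect differently (zozonvibkaz, kogaz), so the final letter is not what conditions the rule; the last vowel is.
"tahdiz" has last vowel 'i'. The one such stem in the data (mavivdiw → mavivdaw) changes the last vowel to 'a' (as do koguz, ledkemes), so the same rule applies.
The other pattern: stems whose last vowel is 'a' repeat the first consonant+vowel as a prefix.
So tahdiz → tahdaz.

tahdaz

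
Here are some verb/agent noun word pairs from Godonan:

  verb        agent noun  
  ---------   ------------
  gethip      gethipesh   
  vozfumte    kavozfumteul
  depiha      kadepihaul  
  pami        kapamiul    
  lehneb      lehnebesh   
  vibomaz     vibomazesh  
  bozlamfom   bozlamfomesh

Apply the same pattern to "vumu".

vibomaz and depiha both have last vowel 'a' yet inflect differently (vibomazesh, kadepihaul), so the last vowel is not what conditions the rule; whether the stem ends in a vowel or a consonant is.
"vumu" ends in a vowel. The stems ending in a vowel (depiha → kadepihaul, pami → kapamiul, vozfumte → kavozfumteul) add ka- … -ul around the stem.
The other pattern: stems ending in a consonant add -esh.
So vumu → kavumuul.

kavumuul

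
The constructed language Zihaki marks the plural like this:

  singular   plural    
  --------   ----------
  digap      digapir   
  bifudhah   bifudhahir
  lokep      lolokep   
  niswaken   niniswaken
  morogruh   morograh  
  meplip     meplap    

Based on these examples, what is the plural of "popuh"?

popah

digap and lokep both end in -p yet inflect differently (digapir, lolokep), so the final letter is not what conditions the rule; the last vowel is.
"popuh" has last vowel 'u'. The one such stem in the data (morogruh → morograh) changes the last vowel to 'a' (as does meplip), so the same rule applies.
The other patterns: stems whose last vowel is 'a' add -ir; stems whose last vowel is 'e' repeat the first consonant+vowel as a prefix.
So popuh → popah.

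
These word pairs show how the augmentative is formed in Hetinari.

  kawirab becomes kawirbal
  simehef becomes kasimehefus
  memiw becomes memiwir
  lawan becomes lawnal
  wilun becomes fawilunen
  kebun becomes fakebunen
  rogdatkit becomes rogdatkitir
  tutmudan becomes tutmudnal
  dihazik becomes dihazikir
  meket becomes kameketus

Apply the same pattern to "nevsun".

"nevsun" has last vowel 'u'. The stems whose last vowel is 'u' (kebun → fakebunen, wilun → fawilunen) add fa- … -en around the stem.
The other patterns: stems whose last vowel is 'i' add -ir; stems whose last vowel is 'e' add ka- … -us around the stem; stems whose last vowel is 'a' delete the last vowel and add -al.
So nevsun → fanevsunen.

fanevsunen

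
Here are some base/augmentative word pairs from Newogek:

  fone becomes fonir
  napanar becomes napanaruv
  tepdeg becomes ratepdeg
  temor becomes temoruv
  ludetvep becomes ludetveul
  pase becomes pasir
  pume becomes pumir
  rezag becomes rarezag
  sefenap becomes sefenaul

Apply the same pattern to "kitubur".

kituburuv

"kitubur" ends in -r. The stems ending in -r (napanar → napanaruv, temor → temoruv) add -uv.
So kitubur → kituburuv.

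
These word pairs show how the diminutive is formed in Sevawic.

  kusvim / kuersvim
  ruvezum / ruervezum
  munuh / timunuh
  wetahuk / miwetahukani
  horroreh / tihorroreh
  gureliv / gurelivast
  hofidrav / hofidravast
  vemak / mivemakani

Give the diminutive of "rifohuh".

hofidrav and vemak both have last vowel 'a' yet inflect differently (hofidravast, mivemakani), so the last vowel is not what conditions the rule; the final letter is.
"rifohuh" ends in -h. The stems ending in -h (horroreh → tihorroreh, munuh → timunuh) add the prefix ti-.
The other patterns: stems ending in -v add -ast; stems ending in -k add mi- … -ani around the stem; stems ending in -m insert -er- after the first vowel.
So rifohuh → tirifohuh.

tirifohuh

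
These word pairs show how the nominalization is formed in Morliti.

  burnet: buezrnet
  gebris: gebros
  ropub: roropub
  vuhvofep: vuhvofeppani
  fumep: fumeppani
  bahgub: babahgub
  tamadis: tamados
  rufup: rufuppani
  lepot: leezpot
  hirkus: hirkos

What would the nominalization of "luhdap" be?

luhdappani

"luhdap" ends in -p. The stems ending in -p (vuhvofep → vuhvofeppani, rufup → rufuppani, fumep → fumeppani) double the final consonant and add -ani.
So luhdap → luhdappani.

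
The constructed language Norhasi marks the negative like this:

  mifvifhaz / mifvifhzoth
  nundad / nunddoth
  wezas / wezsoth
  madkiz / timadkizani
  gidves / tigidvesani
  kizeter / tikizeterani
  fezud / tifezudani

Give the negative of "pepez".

mifvifhaz and madkiz both end in -z yet inflect differently (mifvifhzoth, timadkizani), so the final letter is not what conditions the rule; the last vowel is.
"pepez" has last vowel 'e'. The stems whose last vowel is 'e' (gidves → tigidvesani, kizeter → tikizeterani) add ti- … -ani around the stem.
So pepez → tipepezani.

tipepezani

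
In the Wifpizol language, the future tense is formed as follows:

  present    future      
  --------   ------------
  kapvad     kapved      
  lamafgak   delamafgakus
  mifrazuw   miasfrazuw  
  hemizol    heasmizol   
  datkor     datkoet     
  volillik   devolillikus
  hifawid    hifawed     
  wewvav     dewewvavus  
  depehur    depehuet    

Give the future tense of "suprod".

wewvav and kapvad both have last vowel 'a' yet inflect differently (dewewvavus, kapved), so the last vowel is not what conditions the rule; the final letter is.
"suprod" ends in -d. The stems ending in -d (kapvad → kapved, hifawid → hifawed) change the last vowel to 'e'.
So suprod → supred.

supred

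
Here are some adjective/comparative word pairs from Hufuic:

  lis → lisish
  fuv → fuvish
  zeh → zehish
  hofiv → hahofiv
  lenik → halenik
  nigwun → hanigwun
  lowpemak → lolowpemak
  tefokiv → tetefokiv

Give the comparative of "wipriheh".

wiwipriheh

fuv and hofiv both end in -v yet inflect differently (fuvish, hahofiv), so the final letter is not what conditions the rule; the number of vowels is.
"wipriheh" has 3 vowels. The stems with 3 vowels (lowpemak → lolowpemak, tefokiv → tetefokiv) repeat the first consonant+vowel as a prefix.
The other patterns: stems with 1 vowel add -ish; stems with 2 vowels add the prefix ha-.
So wipriheh → wiwipriheh.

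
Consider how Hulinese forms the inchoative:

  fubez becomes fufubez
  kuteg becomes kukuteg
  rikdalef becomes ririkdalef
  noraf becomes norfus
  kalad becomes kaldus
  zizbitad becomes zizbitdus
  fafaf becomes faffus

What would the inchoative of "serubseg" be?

fafaf and rikdalef both end in -f yet inflect differently (faffus, ririkdalef), so the final letter is not what conditions the rule; the last vowel is.
"serubseg" has last vowel 'e'. The stems whose last vowel is 'e' (kuteg → kukuteg, fubez → fufubez, rikdalef → ririkdalef) repeat the first consonant+vowel as a prefix.
The other pattern: stems whose last vowel is 'a' delete the last vowel and add -us.
So serubseg → seserubseg.

seserubseg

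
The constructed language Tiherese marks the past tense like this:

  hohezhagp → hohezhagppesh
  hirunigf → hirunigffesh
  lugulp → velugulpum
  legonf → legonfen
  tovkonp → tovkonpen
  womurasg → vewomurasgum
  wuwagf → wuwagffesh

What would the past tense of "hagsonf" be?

hagsonfen

hohezhagp and tovkonp both end in -p yet inflect differently (hohezhagppesh, tovkonpen), so the final letter is not what conditions the rule; the second-to-last letter is.
"hagsonf" has second-to-last letter 'n'. The stems whose second-to-last letter is 'n' (tovkonp → tovkonpen, legonf → legonfen) add -en.
So hagsonf → hagsonfen.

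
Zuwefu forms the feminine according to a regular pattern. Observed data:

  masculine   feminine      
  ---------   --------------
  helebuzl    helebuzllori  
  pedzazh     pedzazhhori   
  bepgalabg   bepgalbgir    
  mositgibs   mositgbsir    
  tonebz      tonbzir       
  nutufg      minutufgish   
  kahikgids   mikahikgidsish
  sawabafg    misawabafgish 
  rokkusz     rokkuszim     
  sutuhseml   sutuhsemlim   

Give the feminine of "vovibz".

vovbzir

bepgalabg and nutufg both end in -g yet inflect differently (bepgalbgir, minutufgish), so the final letter is not what conditions the rule; the second-to-last letter is.
"vovibz" has second-to-last letter 'b'. The stems whose second-to-last letter is 'b' (bepgalabg → bepgalbgir, mositgibs → mositgbsir, tonebz → tonbzir) delete the last vowel and add -ir.
The other patterns: stems whose second-to-last letter is 'z' double the final consonant and add -ori; stems whose second-to-last letter is 'd' or 'f' add mi- … -ish around the stem; stems whose second-to-last letter is 'm' or 's' add -im.
So vovibz → vovbzir.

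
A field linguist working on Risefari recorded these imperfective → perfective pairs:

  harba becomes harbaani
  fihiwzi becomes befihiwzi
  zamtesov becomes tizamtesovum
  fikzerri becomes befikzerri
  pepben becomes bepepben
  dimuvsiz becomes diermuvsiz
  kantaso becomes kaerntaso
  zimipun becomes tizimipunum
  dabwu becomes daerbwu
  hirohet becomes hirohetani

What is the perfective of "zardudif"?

tizardudifum

pepben and zimipun both end in -n yet inflect differently (bepepben, tizimipunum), so the final letter is not what conditions the rule; the first letter is.
"zardudif" begins with z-. The stems beginning with z- (zamtesov → tizamtesovum, zimipun → tizimipunum) add ti- … -um around the stem.
So zardudif → tizardudifum.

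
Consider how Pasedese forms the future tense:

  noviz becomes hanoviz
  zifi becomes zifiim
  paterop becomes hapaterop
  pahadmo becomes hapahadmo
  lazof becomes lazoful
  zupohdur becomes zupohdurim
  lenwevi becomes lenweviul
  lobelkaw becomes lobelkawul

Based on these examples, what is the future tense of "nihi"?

hanihi

"nihi" begins with n-. The one such stem in the data (noviz → hanoviz) adds the prefix ha-, so the same rule applies.
The other patterns: stems beginning with l- add -ul; stems beginning with z- add -im.
So nihi → hanihi.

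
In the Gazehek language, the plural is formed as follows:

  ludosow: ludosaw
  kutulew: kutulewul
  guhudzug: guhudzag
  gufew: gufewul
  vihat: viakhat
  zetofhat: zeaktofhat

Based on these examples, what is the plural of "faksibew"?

faksibewul

"faksibew" has last vowel 'e'. The stems whose last vowel is 'e' (gufew → gufewul, kutulew → kutulewul) add -ul.
The other patterns: stems whose last vowel is 'a' insert -ak- after the first vowel; stems whose last vowel is 'o' or 'u' change the last vowel to 'a'.
So faksibew → faksibewul.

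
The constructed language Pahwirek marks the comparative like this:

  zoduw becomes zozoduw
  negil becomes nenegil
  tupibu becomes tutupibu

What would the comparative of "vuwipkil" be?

Every pair shown (zoduw → zozoduw, negil → nenegil, tupibu → tutupibu) follows the same rule: repeat the first consonant+vowel as a prefix.
So vuwipkil → vuvuwipkil.

vuvuwipkil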